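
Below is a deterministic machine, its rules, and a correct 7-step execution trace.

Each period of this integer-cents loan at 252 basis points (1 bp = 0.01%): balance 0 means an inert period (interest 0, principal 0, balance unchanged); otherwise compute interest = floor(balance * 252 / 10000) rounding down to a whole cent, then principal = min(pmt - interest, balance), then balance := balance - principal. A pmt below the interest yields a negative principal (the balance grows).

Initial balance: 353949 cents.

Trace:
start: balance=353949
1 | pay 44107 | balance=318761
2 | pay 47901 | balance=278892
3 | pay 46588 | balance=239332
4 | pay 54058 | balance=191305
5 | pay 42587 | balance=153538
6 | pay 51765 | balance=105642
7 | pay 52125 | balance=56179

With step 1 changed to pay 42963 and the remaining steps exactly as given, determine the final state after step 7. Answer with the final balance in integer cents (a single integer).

(re-executing from step 1 with the substitution; state before step 1: balance=353949)
1 | pay 42963 | balance=319905
2 | pay 47901 | balance=280065
3 | pay 46588 | balance=240534
4 | pay 54058 | balance=192537
5 | pay 42587 | balance=154801
6 | pay 51765 | balance=106936
7 | pay 52125 | balance=57505

57505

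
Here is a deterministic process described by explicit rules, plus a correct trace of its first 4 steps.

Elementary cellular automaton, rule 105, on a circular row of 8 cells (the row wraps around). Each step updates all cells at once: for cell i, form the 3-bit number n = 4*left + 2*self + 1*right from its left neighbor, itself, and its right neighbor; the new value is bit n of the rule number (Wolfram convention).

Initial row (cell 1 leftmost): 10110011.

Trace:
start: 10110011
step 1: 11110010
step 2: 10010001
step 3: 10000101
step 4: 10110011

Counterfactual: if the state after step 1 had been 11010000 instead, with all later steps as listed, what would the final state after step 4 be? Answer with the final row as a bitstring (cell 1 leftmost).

11000100

state after step 1 := 11010000
step 2: 11100110
step 3: 10100111
step 4: 11000100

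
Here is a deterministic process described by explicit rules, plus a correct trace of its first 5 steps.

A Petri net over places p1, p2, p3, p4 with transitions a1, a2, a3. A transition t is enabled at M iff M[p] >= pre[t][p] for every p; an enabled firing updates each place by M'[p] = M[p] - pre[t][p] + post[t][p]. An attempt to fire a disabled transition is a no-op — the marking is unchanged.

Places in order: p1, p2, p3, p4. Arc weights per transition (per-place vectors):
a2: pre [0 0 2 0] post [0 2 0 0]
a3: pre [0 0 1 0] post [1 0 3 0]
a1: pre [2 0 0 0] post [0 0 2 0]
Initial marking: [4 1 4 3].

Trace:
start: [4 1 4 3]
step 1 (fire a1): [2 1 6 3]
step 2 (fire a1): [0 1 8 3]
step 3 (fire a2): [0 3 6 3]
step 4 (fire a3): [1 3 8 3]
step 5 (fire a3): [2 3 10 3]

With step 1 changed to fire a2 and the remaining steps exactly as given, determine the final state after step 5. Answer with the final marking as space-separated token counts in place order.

(re-executing from step 1 with the substitution; state before step 1: [4 1 4 3])
step 1 (fire a2): [4 3 2 3]
step 2 (fire a1): [2 3 4 3]
step 3 (fire a2): [2 5 2 3]
step 4 (fire a3): [3 5 4 3]
step 5 (fire a3): [4 5 6 3]

4 5 6 3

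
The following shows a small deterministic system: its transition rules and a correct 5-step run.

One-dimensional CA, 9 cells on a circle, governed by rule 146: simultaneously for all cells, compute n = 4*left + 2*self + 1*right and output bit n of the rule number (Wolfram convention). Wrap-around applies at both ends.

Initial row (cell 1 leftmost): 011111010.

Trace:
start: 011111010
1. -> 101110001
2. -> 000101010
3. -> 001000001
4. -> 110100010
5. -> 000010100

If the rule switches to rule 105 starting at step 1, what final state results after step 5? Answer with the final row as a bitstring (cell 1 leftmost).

111000000

(re-executing steps 1..5 under rule 105; state before step 1: 011111010)
1. -> 010001100
2. -> 000101101
3. -> 010011110
4. -> 000010010
5. -> 111000000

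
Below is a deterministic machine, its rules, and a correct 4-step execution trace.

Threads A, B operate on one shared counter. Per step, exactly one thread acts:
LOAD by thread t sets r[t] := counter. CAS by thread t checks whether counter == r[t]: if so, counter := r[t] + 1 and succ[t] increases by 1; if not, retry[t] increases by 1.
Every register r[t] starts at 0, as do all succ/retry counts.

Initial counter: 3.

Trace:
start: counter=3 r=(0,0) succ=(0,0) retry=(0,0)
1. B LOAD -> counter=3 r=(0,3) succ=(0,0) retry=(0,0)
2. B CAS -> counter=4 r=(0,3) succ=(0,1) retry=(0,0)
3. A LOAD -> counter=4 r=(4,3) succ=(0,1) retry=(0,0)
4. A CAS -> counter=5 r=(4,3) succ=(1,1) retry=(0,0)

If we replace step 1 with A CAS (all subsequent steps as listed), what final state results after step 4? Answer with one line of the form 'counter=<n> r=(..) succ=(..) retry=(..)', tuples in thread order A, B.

(re-executing from step 1 with the substitution; state before step 1: counter=3 r=(0,0) succ=(0,0) retry=(0,0))
1. A CAS -> counter=3 r=(0,0) succ=(0,0) retry=(1,0)
2. B CAS -> counter=3 r=(0,0) succ=(0,0) retry=(1,1)
3. A LOAD -> counter=3 r=(3,0) succ=(0,0) retry=(1,1)
4. A CAS -> counter=4 r=(3,0) succ=(1,0) retry=(1,1)

counter=4 r=(3,0) succ=(1,0) retry=(1,1)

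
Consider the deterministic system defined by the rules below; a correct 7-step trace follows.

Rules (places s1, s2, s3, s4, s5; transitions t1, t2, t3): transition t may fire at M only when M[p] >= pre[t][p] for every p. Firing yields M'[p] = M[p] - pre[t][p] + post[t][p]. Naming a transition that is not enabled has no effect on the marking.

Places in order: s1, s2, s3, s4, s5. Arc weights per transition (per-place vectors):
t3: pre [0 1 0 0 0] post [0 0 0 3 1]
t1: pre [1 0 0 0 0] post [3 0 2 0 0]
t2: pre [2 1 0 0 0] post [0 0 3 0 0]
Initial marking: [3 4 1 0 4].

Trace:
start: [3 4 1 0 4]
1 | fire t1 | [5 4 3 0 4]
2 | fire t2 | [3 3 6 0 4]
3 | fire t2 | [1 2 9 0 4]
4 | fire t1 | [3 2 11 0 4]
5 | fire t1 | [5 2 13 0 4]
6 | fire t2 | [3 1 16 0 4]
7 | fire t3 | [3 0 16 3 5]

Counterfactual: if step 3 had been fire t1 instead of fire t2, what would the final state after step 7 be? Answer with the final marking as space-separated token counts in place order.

7 1 15 3 5

(re-executing from step 3 with the substitution; state before step 3: [3 3 6 0 4])
3 | fire t1 | [5 3 8 0 4]
4 | fire t1 | [7 3 10 0 4]
5 | fire t1 | [9 3 12 0 4]
6 | fire t2 | [7 2 15 0 4]
7 | fire t3 | [7 1 15 3 5]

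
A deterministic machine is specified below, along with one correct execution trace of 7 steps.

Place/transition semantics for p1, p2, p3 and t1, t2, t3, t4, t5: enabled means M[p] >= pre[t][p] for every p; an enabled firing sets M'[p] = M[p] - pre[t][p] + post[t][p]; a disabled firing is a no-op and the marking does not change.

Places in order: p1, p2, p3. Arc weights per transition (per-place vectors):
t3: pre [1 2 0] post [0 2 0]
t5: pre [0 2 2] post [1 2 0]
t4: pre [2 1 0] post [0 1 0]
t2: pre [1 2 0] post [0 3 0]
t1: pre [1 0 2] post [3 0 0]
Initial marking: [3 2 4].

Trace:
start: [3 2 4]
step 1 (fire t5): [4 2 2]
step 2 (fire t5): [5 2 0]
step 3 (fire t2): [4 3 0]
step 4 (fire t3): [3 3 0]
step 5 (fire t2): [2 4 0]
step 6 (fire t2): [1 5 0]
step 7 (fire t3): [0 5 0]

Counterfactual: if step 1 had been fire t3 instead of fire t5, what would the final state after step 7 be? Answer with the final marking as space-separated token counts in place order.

0 4 2

(re-executing from step 1 with the substitution; state before step 1: [3 2 4])
step 1 (fire t3): [2 2 4]
step 2 (fire t5): [3 2 2]
step 3 (fire t2): [2 3 2]
step 4 (fire t3): [1 3 2]
step 5 (fire t2): [0 4 2]
step 6 (fire t2): [0 4 2]
step 7 (fire t3): [0 4 2]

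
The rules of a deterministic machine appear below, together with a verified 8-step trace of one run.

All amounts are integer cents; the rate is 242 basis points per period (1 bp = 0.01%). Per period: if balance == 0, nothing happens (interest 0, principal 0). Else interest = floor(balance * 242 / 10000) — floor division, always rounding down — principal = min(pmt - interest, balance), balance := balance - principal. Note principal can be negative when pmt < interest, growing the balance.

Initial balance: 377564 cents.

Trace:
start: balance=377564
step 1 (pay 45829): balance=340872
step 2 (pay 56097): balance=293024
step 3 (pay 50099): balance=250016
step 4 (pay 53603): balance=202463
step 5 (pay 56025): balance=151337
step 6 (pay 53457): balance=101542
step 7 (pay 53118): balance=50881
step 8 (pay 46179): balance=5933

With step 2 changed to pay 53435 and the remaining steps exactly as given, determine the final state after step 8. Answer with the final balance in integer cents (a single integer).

(re-executing from step 2 with the substitution; state before step 2: balance=340872)
step 2 (pay 53435): balance=295686
step 3 (pay 50099): balance=252742
step 4 (pay 53603): balance=205255
step 5 (pay 56025): balance=154197
step 6 (pay 53457): balance=104471
step 7 (pay 53118): balance=53881
step 8 (pay 46179): balance=9005

9005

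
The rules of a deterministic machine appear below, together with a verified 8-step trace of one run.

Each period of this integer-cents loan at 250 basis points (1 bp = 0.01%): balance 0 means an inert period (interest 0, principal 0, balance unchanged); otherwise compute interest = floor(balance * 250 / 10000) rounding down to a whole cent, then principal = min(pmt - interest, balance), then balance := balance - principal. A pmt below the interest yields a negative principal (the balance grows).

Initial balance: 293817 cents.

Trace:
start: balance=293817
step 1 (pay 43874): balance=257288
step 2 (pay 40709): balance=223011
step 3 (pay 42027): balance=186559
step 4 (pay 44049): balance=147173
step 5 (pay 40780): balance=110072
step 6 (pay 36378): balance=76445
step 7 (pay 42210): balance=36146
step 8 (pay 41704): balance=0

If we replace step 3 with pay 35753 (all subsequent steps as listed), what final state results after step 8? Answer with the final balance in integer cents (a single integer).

(re-executing from step 3 with the substitution; state before step 3: balance=223011)
step 3 (pay 35753): balance=192833
step 4 (pay 44049): balance=153604
step 5 (pay 40780): balance=116664
step 6 (pay 36378): balance=83202
step 7 (pay 42210): balance=43072
step 8 (pay 41704): balance=2444

2444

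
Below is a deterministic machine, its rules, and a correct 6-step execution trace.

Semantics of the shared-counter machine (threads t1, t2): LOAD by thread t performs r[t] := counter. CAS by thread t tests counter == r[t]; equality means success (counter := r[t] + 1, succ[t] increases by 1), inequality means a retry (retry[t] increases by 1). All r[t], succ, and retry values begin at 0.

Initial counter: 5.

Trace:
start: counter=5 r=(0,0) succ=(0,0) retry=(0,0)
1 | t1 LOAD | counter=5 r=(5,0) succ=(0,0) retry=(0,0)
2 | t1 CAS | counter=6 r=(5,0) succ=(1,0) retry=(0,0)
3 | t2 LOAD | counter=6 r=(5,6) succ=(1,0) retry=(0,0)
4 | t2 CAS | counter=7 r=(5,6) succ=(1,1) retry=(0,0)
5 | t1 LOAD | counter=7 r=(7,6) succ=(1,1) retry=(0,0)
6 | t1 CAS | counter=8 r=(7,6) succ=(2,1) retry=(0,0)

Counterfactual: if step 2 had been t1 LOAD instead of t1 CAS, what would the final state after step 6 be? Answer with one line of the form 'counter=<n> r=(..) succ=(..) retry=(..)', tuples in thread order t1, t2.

(re-executing from step 2 with the substitution; state before step 2: counter=5 r=(5,0) succ=(0,0) retry=(0,0))
2 | t1 LOAD | counter=5 r=(5,0) succ=(0,0) retry=(0,0)
3 | t2 LOAD | counter=5 r=(5,5) succ=(0,0) retry=(0,0)
4 | t2 CAS | counter=6 r=(5,5) succ=(0,1) retry=(0,0)
5 | t1 LOAD | counter=6 r=(6,5) succ=(0,1) retry=(0,0)
6 | t1 CAS | counter=7 r=(6,5) succ=(1,1) retry=(0,0)

counter=7 r=(6,5) succ=(1,1) retry=(0,0)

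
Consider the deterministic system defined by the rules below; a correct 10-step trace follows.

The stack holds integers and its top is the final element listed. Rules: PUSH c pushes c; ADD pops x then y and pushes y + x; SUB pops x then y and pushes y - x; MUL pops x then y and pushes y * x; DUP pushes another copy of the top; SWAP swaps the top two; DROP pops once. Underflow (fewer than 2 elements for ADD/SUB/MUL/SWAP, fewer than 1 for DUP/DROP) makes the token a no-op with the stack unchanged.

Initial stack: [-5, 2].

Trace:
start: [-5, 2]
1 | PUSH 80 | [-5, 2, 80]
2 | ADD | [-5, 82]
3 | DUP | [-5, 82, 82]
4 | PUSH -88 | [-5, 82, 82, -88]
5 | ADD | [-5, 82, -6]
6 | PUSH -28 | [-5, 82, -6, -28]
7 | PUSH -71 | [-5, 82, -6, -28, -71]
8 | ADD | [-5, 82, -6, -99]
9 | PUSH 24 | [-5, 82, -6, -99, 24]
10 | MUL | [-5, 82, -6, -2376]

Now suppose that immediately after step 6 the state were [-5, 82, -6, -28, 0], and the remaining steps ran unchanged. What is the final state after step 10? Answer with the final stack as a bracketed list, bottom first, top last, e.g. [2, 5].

[-5, 82, -6, -28, -1704]

state after step 6 := [-5, 82, -6, -28, 0]
7 | PUSH -71 | [-5, 82, -6, -28, 0, -71]
8 | ADD | [-5, 82, -6, -28, -71]
9 | PUSH 24 | [-5, 82, -6, -28, -71, 24]
10 | MUL | [-5, 82, -6, -28, -1704]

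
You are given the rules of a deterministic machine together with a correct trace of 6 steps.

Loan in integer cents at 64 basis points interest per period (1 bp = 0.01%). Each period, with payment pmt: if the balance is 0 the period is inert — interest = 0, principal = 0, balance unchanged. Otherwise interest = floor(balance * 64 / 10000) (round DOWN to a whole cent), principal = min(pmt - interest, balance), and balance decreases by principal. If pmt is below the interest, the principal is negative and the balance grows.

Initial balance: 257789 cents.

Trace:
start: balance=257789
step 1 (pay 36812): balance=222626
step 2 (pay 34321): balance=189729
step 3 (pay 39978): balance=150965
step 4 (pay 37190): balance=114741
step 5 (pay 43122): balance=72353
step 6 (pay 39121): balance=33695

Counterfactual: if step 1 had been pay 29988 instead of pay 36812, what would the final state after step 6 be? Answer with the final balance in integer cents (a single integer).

(re-executing from step 1 with the substitution; state before step 1: balance=257789)
step 1 (pay 29988): balance=229450
step 2 (pay 34321): balance=196597
step 3 (pay 39978): balance=157877
step 4 (pay 37190): balance=121697
step 5 (pay 43122): balance=79353
step 6 (pay 39121): balance=40739

40739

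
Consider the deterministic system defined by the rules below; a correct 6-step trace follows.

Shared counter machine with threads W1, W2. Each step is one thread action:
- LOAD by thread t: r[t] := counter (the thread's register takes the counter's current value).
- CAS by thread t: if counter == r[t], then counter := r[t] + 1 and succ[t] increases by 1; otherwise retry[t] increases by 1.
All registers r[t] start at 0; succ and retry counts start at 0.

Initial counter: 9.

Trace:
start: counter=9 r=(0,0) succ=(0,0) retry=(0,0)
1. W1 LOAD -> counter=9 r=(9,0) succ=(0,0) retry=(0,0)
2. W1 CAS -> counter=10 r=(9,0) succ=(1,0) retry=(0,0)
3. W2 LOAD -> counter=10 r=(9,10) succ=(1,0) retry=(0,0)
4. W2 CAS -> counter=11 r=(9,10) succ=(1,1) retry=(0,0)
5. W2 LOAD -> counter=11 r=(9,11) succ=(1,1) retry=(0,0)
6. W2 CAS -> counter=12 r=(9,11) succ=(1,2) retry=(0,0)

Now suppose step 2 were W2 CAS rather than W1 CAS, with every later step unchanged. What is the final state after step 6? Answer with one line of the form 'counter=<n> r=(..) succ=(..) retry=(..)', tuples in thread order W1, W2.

counter=11 r=(9,10) succ=(0,2) retry=(0,1)

(re-executing from step 2 with the substitution; state before step 2: counter=9 r=(9,0) succ=(0,0) retry=(0,0))
2. W2 CAS -> counter=9 r=(9,0) succ=(0,0) retry=(0,1)
3. W2 LOAD -> counter=9 r=(9,9) succ=(0,0) retry=(0,1)
4. W2 CAS -> counter=10 r=(9,9) succ=(0,1) retry=(0,1)
5. W2 LOAD -> counter=10 r=(9,10) succ=(0,1) retry=(0,1)
6. W2 CAS -> counter=11 r=(9,10) succ=(0,2) retry=(0,1)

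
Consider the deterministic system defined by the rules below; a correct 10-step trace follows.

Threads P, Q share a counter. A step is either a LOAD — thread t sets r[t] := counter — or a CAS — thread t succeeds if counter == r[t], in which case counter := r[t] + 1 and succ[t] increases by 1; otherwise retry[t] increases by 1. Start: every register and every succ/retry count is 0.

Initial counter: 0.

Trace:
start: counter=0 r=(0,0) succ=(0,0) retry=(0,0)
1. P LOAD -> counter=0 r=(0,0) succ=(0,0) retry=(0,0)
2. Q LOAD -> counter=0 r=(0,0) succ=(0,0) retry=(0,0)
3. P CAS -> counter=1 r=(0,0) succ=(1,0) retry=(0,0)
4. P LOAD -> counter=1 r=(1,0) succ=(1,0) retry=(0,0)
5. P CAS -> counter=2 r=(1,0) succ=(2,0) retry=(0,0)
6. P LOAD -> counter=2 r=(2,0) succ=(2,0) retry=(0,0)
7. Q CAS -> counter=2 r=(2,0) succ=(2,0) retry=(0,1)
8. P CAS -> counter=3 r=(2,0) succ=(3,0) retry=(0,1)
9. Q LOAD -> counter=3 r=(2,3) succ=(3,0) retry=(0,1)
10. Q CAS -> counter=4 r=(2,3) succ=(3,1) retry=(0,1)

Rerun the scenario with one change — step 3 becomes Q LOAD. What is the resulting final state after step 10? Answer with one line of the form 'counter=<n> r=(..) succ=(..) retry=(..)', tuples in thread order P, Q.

(re-executing from step 3 with the substitution; state before step 3: counter=0 r=(0,0) succ=(0,0) retry=(0,0))
3. Q LOAD -> counter=0 r=(0,0) succ=(0,0) retry=(0,0)
4. P LOAD -> counter=0 r=(0,0) succ=(0,0) retry=(0,0)
5. P CAS -> counter=1 r=(0,0) succ=(1,0) retry=(0,0)
6. P LOAD -> counter=1 r=(1,0) succ=(1,0) retry=(0,0)
7. Q CAS -> counter=1 r=(1,0) succ=(1,0) retry=(0,1)
8. P CAS -> counter=2 r=(1,0) succ=(2,0) retry=(0,1)
9. Q LOAD -> counter=2 r=(1,2) succ=(2,0) retry=(0,1)
10. Q CAS -> counter=3 r=(1,2) succ=(2,1) retry=(0,1)

counter=3 r=(1,2) succ=(2,1) retry=(0,1)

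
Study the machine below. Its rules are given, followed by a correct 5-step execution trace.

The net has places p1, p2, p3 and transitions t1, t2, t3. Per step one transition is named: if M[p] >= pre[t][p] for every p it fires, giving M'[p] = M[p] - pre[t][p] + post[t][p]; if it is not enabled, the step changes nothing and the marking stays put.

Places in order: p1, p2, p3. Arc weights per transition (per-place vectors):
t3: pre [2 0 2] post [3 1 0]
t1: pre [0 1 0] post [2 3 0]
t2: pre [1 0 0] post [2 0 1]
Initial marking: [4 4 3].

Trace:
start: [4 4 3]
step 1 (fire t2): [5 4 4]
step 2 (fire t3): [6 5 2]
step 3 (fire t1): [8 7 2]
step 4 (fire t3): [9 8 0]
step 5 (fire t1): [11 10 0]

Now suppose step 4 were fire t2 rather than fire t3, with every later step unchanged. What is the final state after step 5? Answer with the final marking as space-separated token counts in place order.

(re-executing from step 4 with the substitution; state before step 4: [8 7 2])
step 4 (fire t2): [9 7 3]
step 5 (fire t1): [11 9 3]

11 9 3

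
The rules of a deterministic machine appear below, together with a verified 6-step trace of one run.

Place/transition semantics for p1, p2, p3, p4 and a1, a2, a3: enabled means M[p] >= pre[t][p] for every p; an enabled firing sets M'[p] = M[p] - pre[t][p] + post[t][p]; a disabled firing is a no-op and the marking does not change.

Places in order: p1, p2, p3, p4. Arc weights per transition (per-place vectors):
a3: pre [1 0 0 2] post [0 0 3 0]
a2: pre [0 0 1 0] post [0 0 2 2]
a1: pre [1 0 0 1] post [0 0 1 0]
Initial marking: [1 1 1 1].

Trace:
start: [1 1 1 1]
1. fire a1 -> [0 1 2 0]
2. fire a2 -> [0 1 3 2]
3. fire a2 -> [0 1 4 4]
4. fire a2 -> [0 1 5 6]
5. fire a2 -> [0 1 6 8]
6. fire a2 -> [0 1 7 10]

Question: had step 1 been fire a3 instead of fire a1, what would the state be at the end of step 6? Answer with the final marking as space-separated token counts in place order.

(re-executing from step 1 with the substitution; state before step 1: [1 1 1 1])
1. fire a3 -> [1 1 1 1]
2. fire a2 -> [1 1 2 3]
3. fire a2 -> [1 1 3 5]
4. fire a2 -> [1 1 4 7]
5. fire a2 -> [1 1 5 9]
6. fire a2 -> [1 1 6 11]

1 1 6 11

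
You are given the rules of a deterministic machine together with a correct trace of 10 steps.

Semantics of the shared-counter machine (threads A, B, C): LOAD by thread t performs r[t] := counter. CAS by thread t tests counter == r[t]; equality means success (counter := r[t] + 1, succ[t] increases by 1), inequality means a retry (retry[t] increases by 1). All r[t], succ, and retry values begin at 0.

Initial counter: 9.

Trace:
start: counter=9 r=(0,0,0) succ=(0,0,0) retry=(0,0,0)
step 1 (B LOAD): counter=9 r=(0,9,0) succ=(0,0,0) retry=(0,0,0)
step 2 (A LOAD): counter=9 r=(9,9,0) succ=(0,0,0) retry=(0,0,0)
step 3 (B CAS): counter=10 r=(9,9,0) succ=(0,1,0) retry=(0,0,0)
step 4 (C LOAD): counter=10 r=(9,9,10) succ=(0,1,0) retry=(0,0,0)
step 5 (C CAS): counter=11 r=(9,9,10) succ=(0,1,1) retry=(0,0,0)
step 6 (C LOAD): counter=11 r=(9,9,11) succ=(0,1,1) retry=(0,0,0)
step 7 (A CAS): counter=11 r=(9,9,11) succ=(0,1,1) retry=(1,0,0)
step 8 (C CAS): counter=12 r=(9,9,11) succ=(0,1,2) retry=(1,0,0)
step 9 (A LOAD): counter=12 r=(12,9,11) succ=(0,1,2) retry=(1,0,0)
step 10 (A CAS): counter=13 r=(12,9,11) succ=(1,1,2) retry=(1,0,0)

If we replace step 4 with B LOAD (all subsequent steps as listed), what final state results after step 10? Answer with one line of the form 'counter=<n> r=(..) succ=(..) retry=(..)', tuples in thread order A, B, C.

(re-executing from step 4 with the substitution; state before step 4: counter=10 r=(9,9,0) succ=(0,1,0) retry=(0,0,0))
step 4 (B LOAD): counter=10 r=(9,10,0) succ=(0,1,0) retry=(0,0,0)
step 5 (C CAS): counter=10 r=(9,10,0) succ=(0,1,0) retry=(0,0,1)
step 6 (C LOAD): counter=10 r=(9,10,10) succ=(0,1,0) retry=(0,0,1)
step 7 (A CAS): counter=10 r=(9,10,10) succ=(0,1,0) retry=(1,0,1)
step 8 (C CAS): counter=11 r=(9,10,10) succ=(0,1,1) retry=(1,0,1)
step 9 (A LOAD): counter=11 r=(11,10,10) succ=(0,1,1) retry=(1,0,1)
step 10 (A CAS): counter=12 r=(11,10,10) succ=(1,1,1) retry=(1,0,1)

counter=12 r=(11,10,10) succ=(1,1,1) retry=(1,0,1)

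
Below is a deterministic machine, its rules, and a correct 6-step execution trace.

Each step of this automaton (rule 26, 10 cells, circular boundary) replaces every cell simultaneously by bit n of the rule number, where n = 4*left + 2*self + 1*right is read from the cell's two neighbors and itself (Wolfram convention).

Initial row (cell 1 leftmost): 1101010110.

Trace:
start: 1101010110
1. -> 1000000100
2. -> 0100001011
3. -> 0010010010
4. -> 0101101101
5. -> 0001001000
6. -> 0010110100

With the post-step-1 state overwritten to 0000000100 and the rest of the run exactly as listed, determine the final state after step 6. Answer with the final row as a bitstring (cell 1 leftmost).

state after step 1 := 0000000100
2. -> 0000001010
3. -> 0000010001
4. -> 1000101010
5. -> 0101000000
6. -> 1000100000

1000100000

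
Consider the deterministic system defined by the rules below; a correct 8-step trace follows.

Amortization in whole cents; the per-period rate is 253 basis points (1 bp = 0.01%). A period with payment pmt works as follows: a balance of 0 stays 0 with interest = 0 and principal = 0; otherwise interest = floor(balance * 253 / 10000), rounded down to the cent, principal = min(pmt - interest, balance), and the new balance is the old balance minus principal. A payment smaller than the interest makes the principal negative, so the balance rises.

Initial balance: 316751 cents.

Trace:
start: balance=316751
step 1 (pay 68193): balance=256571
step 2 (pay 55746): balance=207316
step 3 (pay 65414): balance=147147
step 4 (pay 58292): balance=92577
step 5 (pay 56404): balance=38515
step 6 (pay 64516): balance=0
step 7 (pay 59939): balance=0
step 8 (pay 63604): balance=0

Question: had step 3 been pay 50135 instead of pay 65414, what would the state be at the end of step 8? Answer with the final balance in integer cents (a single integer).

(re-executing from step 3 with the substitution; state before step 3: balance=207316)
step 3 (pay 50135): balance=162426
step 4 (pay 58292): balance=108243
step 5 (pay 56404): balance=54577
step 6 (pay 64516): balance=0
step 7 (pay 59939): balance=0
step 8 (pay 63604): balance=0

0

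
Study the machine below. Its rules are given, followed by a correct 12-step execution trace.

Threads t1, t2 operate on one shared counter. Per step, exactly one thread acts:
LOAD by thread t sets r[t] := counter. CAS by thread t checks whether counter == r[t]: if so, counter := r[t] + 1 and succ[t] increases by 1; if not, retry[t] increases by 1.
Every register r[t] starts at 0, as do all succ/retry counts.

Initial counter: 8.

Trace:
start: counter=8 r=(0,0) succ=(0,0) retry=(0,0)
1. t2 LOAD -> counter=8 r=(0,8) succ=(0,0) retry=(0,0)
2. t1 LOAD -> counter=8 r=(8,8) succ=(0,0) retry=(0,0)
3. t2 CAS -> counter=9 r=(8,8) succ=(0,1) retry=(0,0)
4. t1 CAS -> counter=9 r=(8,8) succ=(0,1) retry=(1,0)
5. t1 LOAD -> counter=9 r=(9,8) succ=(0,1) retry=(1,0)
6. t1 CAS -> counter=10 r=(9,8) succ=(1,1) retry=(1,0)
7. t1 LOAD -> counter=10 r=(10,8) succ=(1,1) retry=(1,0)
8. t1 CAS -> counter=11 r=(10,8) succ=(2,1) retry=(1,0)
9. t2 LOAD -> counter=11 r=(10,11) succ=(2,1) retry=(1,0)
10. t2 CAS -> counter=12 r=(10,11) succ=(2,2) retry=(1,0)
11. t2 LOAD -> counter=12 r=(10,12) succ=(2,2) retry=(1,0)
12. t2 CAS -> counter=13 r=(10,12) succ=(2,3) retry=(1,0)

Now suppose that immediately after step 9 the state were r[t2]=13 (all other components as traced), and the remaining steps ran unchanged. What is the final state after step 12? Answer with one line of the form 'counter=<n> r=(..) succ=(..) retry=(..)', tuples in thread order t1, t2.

state after step 9 := counter=11 r=(10,13) succ=(2,1) retry=(1,0)
10. t2 CAS -> counter=11 r=(10,13) succ=(2,1) retry=(1,1)
11. t2 LOAD -> counter=11 r=(10,11) succ=(2,1) retry=(1,1)
12. t2 CAS -> counter=12 r=(10,11) succ=(2,2) retry=(1,1)

counter=12 r=(10,11) succ=(2,2) retry=(1,1)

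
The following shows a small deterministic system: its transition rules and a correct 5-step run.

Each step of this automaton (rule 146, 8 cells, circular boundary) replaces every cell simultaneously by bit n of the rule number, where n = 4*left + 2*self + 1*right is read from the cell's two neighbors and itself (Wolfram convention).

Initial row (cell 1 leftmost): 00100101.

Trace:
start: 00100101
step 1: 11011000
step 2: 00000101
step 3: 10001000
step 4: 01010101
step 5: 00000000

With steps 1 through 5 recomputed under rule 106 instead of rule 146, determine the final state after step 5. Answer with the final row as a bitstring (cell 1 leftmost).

10100100

(re-executing steps 1..5 under rule 106; state before step 1: 00100101)
step 1: 01001010
step 2: 10010100
step 3: 00101001
step 4: 01010010
step 5: 10100100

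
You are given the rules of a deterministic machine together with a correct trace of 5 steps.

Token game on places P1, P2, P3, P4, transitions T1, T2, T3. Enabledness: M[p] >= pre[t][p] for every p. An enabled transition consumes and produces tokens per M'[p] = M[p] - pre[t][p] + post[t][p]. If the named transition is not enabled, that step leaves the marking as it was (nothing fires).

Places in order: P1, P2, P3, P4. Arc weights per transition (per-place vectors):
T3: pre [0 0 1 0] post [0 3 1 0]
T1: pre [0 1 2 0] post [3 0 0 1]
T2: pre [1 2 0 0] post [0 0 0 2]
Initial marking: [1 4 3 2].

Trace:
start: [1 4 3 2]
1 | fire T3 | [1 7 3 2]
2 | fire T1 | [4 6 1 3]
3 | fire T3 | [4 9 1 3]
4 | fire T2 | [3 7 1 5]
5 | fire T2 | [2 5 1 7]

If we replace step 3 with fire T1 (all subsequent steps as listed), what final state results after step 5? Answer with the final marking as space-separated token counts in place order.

2 2 1 7

(re-executing from step 3 with the substitution; state before step 3: [4 6 1 3])
3 | fire T1 | [4 6 1 3]
4 | fire T2 | [3 4 1 5]
5 | fire T2 | [2 2 1 7]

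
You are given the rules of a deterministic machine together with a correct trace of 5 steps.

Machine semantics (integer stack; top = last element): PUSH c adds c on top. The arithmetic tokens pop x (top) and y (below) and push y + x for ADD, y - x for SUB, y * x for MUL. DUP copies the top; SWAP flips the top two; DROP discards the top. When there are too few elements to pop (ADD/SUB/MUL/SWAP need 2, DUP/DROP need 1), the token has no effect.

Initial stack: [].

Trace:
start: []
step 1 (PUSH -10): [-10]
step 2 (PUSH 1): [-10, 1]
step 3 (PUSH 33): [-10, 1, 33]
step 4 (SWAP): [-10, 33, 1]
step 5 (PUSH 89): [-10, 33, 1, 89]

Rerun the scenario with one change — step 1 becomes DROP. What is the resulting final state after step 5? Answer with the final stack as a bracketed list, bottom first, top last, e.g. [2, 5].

[33, 1, 89]

(re-executing from step 1 with the substitution; state before step 1: [])
step 1 (DROP): []
step 2 (PUSH 1): [1]
step 3 (PUSH 33): [1, 33]
step 4 (SWAP): [33, 1]
step 5 (PUSH 89): [33, 1, 89]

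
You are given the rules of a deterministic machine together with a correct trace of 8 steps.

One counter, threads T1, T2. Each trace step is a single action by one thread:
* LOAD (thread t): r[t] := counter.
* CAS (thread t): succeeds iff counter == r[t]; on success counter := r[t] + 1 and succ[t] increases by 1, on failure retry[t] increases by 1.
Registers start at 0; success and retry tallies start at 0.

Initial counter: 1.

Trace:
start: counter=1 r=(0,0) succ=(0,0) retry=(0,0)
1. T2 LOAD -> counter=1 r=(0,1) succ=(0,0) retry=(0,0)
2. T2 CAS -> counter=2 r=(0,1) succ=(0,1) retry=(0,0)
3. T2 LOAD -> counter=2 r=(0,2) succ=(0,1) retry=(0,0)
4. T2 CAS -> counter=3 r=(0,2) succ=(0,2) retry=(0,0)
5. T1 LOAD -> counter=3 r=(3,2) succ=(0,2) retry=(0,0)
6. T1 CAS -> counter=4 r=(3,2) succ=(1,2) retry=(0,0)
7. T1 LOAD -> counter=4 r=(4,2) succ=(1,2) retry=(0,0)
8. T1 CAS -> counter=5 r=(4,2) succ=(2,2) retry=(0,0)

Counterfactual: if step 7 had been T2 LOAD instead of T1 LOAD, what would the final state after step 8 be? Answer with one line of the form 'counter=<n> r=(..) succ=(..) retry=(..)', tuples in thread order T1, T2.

counter=4 r=(3,4) succ=(1,2) retry=(1,0)

(re-executing from step 7 with the substitution; state before step 7: counter=4 r=(3,2) succ=(1,2) retry=(0,0))
7. T2 LOAD -> counter=4 r=(3,4) succ=(1,2) retry=(0,0)
8. T1 CAS -> counter=4 r=(3,4) succ=(1,2) retry=(1,0)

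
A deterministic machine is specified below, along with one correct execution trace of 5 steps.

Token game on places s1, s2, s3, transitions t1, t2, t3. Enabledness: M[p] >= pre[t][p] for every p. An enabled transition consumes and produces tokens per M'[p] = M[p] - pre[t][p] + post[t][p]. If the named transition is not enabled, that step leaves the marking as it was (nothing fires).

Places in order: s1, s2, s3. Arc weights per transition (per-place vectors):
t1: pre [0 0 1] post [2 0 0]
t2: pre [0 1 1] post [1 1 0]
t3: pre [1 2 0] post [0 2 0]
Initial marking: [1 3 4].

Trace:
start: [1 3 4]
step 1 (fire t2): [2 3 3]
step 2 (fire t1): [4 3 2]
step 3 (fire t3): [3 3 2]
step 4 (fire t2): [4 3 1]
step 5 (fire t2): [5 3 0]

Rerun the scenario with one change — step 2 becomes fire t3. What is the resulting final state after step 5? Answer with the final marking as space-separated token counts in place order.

(re-executing from step 2 with the substitution; state before step 2: [2 3 3])
step 2 (fire t3): [1 3 3]
step 3 (fire t3): [0 3 3]
step 4 (fire t2): [1 3 2]
step 5 (fire t2): [2 3 1]

2 3 1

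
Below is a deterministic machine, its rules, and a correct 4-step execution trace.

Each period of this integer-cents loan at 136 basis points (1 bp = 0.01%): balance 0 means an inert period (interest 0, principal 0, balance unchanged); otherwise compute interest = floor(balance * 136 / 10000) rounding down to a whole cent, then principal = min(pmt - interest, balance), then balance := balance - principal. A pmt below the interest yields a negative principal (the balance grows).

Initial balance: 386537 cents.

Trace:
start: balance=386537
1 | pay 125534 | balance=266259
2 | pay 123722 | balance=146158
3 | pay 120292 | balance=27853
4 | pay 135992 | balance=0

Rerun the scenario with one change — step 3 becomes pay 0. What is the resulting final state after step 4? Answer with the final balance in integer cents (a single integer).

(re-executing from step 3 with the substitution; state before step 3: balance=146158)
3 | pay 0 | balance=148145
4 | pay 135992 | balance=14167

14167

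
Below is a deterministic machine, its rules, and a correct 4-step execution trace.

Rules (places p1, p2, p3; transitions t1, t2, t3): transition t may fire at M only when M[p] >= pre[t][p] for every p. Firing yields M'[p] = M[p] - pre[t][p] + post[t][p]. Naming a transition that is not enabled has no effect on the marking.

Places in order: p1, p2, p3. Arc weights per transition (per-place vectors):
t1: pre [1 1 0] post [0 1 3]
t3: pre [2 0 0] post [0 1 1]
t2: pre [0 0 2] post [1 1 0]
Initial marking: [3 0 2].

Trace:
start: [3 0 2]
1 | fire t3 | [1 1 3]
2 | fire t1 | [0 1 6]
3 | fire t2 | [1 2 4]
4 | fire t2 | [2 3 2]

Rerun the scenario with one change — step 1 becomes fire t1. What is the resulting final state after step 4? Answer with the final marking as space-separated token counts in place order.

(re-executing from step 1 with the substitution; state before step 1: [3 0 2])
1 | fire t1 | [3 0 2]
2 | fire t1 | [3 0 2]
3 | fire t2 | [4 1 0]
4 | fire t2 | [4 1 0]

4 1 0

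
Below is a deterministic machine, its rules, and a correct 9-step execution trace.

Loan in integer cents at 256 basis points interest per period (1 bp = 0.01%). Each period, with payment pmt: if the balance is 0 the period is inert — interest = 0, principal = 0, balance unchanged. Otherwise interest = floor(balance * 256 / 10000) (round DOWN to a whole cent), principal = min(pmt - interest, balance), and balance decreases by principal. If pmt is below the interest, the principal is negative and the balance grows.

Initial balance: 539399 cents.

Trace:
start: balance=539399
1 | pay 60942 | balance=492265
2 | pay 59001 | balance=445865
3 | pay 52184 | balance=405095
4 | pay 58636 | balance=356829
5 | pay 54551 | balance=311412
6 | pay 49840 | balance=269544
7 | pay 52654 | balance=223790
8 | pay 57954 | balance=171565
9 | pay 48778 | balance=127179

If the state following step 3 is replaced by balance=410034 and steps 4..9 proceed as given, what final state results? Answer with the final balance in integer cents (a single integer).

state after step 3 := balance=410034
4 | pay 58636 | balance=361894
5 | pay 54551 | balance=316607
6 | pay 49840 | balance=274872
7 | pay 52654 | balance=229254
8 | pay 57954 | balance=177168
9 | pay 48778 | balance=132925

132925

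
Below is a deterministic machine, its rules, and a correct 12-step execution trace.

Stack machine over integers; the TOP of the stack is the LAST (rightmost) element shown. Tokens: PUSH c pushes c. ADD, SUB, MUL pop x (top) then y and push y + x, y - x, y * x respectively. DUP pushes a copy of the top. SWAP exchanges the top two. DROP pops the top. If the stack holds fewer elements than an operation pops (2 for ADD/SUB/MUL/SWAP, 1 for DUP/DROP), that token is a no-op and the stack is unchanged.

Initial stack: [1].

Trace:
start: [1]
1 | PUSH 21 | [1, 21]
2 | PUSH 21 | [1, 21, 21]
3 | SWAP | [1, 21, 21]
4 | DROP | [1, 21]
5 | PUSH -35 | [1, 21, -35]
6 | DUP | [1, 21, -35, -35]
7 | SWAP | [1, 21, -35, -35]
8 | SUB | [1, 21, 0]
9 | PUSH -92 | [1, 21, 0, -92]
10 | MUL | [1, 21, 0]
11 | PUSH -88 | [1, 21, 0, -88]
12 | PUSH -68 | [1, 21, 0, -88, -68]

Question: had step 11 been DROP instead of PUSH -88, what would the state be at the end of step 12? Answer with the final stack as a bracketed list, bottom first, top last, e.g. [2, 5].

[1, 21, -68]

(re-executing from step 11 with the substitution; state before step 11: [1, 21, 0])
11 | DROP | [1, 21]
12 | PUSH -68 | [1, 21, -68]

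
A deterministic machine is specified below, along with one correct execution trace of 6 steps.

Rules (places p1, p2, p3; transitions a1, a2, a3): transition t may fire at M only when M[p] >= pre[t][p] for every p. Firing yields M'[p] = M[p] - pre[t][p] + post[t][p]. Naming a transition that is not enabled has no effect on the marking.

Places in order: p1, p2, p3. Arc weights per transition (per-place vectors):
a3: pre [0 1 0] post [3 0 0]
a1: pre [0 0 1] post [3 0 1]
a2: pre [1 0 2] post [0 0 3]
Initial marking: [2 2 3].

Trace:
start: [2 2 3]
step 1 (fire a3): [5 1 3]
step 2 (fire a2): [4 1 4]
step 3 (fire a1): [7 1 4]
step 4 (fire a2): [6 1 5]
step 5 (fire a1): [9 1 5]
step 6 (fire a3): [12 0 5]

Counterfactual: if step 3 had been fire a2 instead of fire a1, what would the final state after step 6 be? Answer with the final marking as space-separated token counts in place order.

(re-executing from step 3 with the substitution; state before step 3: [4 1 4])
step 3 (fire a2): [3 1 5]
step 4 (fire a2): [2 1 6]
step 5 (fire a1): [5 1 6]
step 6 (fire a3): [8 0 6]

8 0 6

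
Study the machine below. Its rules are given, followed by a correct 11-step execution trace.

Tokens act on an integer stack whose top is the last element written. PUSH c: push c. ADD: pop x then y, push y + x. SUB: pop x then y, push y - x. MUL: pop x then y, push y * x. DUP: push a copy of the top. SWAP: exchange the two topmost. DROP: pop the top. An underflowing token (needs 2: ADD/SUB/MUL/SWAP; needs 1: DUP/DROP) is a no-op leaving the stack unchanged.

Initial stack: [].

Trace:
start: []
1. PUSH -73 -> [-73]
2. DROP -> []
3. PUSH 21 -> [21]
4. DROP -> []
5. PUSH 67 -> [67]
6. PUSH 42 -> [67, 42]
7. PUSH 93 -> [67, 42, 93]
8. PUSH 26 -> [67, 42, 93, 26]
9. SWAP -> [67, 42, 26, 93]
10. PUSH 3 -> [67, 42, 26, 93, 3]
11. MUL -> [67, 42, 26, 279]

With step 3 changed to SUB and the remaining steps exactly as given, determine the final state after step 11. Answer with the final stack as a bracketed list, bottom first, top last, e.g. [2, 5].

(re-executing from step 3 with the substitution; state before step 3: [])
3. SUB -> []
4. DROP -> []
5. PUSH 67 -> [67]
6. PUSH 42 -> [67, 42]
7. PUSH 93 -> [67, 42, 93]
8. PUSH 26 -> [67, 42, 93, 26]
9. SWAP -> [67, 42, 26, 93]
10. PUSH 3 -> [67, 42, 26, 93, 3]
11. MUL -> [67, 42, 26, 279]

[67, 42, 26, 279]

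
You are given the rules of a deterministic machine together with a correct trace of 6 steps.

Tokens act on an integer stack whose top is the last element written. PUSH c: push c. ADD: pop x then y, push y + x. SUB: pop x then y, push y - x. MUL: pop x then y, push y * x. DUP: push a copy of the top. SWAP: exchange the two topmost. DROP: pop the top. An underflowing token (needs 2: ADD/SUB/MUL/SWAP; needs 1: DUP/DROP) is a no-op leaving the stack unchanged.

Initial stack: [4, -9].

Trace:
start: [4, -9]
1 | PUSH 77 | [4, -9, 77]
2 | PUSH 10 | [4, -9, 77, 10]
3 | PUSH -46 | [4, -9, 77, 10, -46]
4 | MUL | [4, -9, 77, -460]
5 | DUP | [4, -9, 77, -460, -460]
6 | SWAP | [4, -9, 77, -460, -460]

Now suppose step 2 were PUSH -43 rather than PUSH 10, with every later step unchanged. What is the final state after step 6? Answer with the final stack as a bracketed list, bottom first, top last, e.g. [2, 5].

(re-executing from step 2 with the substitution; state before step 2: [4, -9, 77])
2 | PUSH -43 | [4, -9, 77, -43]
3 | PUSH -46 | [4, -9, 77, -43, -46]
4 | MUL | [4, -9, 77, 1978]
5 | DUP | [4, -9, 77, 1978, 1978]
6 | SWAP | [4, -9, 77, 1978, 1978]

[4, -9, 77, 1978, 1978]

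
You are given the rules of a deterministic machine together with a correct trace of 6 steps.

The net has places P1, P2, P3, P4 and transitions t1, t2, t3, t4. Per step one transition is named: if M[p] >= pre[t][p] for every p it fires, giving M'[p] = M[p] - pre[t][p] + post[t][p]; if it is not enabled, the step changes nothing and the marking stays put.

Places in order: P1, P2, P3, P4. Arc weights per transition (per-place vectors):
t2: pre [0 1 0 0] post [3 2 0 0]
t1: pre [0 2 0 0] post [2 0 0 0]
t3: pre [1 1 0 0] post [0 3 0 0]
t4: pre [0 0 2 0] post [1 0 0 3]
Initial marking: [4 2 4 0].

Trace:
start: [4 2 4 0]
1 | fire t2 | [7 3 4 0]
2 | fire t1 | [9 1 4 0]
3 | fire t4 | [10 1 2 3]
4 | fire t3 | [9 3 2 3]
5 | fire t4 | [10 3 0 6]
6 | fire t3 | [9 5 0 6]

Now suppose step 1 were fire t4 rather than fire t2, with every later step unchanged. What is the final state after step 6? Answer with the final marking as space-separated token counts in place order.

8 0 0 6

(re-executing from step 1 with the substitution; state before step 1: [4 2 4 0])
1 | fire t4 | [5 2 2 3]
2 | fire t1 | [7 0 2 3]
3 | fire t4 | [8 0 0 6]
4 | fire t3 | [8 0 0 6]
5 | fire t4 | [8 0 0 6]
6 | fire t3 | [8 0 0 6]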